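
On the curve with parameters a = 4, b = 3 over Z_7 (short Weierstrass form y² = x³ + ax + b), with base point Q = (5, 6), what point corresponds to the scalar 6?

O

Double-and-add on 6 = (110)₂. Start with Q = (5, 6) for the leading 1-bit.
double: tangent at (5, 6): λ = (3·5² + 4)/(2·6) ≡ 2/5. 5⁻¹ ≡ 3 (mod 7) since 5·3 = 15 ≡ 1, so λ ≡ 2·3 ≡ 6.
  x = λ² - 5 - 5 = 36 - 10 ≡ 5; y = λ·(5 - 5) - 6 ≡ 1. → (5, 1)
add Q: (5, 1) + (5, 6): same x and y₁ ≡ -y₂, so the sum is O.
double: O + O = O (identity).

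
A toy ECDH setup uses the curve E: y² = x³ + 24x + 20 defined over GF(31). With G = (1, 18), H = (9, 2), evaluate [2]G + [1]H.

First 2G:
Repeated addition: build up to 2G.
2G: tangent at (1, 18): λ = (3·1² + 24)/(2·18) ≡ 27/5. 5⁻¹ ≡ 25 (mod 31) since 5·25 = 125 ≡ 1, so λ ≡ 27·25 ≡ 24.
  x = λ² - 1 - 1 = 576 - 2 ≡ 16; y = λ·(1 - 16) - 18 ≡ 25. → (16, 25)
2G = (16, 25).
Finally 2G + H:
(16, 25) + (9, 2). λ = (2 - 25)/(9 - 16) ≡ 8/24 mod 31. 24⁻¹ ≡ 22 (mod 31) since 24·22 = 528 ≡ 1, so λ ≡ 21.
  x = λ² - 16 - 9 = 441 - 25 ≡ 13; y = λ·(16 - 13) - 25 ≡ 7. → (13, 7)

(13, 7)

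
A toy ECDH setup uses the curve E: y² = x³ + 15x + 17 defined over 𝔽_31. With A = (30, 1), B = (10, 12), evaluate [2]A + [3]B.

First 2A:
Repeated addition: build up to 2A.
2A: tangent at (30, 1): λ = (3·30² + 15)/(2·1) ≡ 18/2. 2⁻¹ ≡ 16 (mod 31), so λ ≡ 18·16 ≡ 9.
  x = λ² - 30 - 30 = 81 - 60 ≡ 21; y = λ·(30 - 21) - 1 ≡ 18. → (21, 18)
2A = (21, 18).
Next 3B:
Repeated addition: build up to 3B.
2B: tangent at (10, 12): λ = (3·10² + 15)/(2·12) ≡ 5/24. 24⁻¹ ≡ 22 (mod 31) since 24·22 = 528 ≡ 1, so λ ≡ 5·22 ≡ 17.
  x = λ² - 10 - 10 = 289 - 20 ≡ 21; y = λ·(10 - 21) - 12 ≡ 18. → (21, 18)
3B: (21, 18) + (10, 12). λ = (12 - 18)/(10 - 21) ≡ 25/20 mod 31. 20⁻¹ ≡ 14 (mod 31) since 20·14 = 280 ≡ 1, so λ ≡ 9.
  x = λ² - 21 - 10 = 81 - 31 ≡ 19; y = λ·(21 - 19) - 18 ≡ 0. → (19, 0)
3B = (19, 0).
Finally 2A + 3B:
(21, 18) + (19, 0). λ = (0 - 18)/(19 - 21) ≡ 13/29 mod 31. 29⁻¹ ≡ 15 (mod 31) since 29·15 = 435 ≡ 1, so λ ≡ 9.
  x = λ² - 21 - 19 = 81 - 40 ≡ 10; y = λ·(21 - 10) - 18 ≡ 19. → (10, 19)

(10, 19)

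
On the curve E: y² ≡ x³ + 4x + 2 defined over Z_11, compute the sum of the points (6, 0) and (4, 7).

(6, 0) + (4, 7). λ = (7 - 0)/(4 - 6) ≡ 7/9 mod 11. 9⁻¹ ≡ 5 (mod 11), so λ ≡ 2.
  x = λ² - 6 - 4 = 4 - 10 ≡ 5; y = λ·(6 - 5) - 0 ≡ 2. → (5, 2)

(5, 2)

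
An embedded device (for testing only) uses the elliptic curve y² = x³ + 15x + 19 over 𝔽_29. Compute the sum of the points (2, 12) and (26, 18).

(21, 5)

(2, 12) + (26, 18). λ = (18 - 12)/(26 - 2) ≡ 6/24 mod 29. 24⁻¹ ≡ 23 (mod 29), so λ ≡ 22.
  x = λ² - 2 - 26 = 484 - 28 ≡ 21; y = λ·(2 - 21) - 12 ≡ 5. → (21, 5)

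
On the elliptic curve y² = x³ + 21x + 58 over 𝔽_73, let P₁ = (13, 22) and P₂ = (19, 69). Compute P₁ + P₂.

(3, 32)

(13, 22) + (19, 69). λ = (69 - 22)/(19 - 13) ≡ 47/6 mod 73. 6⁻¹ ≡ 61 (mod 73), so λ ≡ 20.
  x = λ² - 13 - 19 = 400 - 32 ≡ 3; y = λ·(13 - 3) - 22 ≡ 32. → (3, 32)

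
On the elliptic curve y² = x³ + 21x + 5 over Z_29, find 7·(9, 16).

(12, 10)

Write G = (9, 16).
Repeated addition: build up to 7G.
2G: tangent at (9, 16): λ = (3·9² + 21)/(2·16) ≡ 3/3. 3⁻¹ ≡ 10 (mod 29) since 3·10 = 30 ≡ 1, so λ ≡ 3·10 ≡ 1.
  x = λ² - 9 - 9 = 1 - 18 ≡ 12; y = λ·(9 - 12) - 16 ≡ 10. → (12, 10)
3G: (12, 10) + (9, 16). λ = (16 - 10)/(9 - 12) ≡ 6/26 mod 29. 26⁻¹ ≡ 19 (mod 29), so λ ≡ 27.
  x = λ² - 12 - 9 = 729 - 21 ≡ 12; y = λ·(12 - 12) - 10 ≡ 19. → (12, 19)
4G: (12, 19) + (9, 16). λ = (16 - 19)/(9 - 12) ≡ 26/26 mod 29. 26⁻¹ ≡ 19 (mod 29) since 26·19 = 494 ≡ 1, so λ ≡ 1.
  x = λ² - 12 - 9 = 1 - 21 ≡ 9; y = λ·(12 - 9) - 19 ≡ 13. → (9, 13)
5G: (9, 13) + (9, 16): same x and y₁ ≡ -y₂, so the sum is 𝒪.
6G: 𝒪 + (9, 16) = (9, 16) (identity).
7G: tangent at (9, 16): λ = (3·9² + 21)/(2·16) ≡ 3/3. 3⁻¹ ≡ 10 (mod 29) since 3·10 = 30 ≡ 1, so λ ≡ 3·10 ≡ 1.
  x = λ² - 9 - 9 = 1 - 18 ≡ 12; y = λ·(9 - 12) - 16 ≡ 10. → (12, 10)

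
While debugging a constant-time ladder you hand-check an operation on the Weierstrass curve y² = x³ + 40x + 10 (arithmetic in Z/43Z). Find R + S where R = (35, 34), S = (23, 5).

(35, 34) + (23, 5). λ = (5 - 34)/(23 - 35) ≡ 14/31 mod 43. 31⁻¹ ≡ 25 (mod 43) since 31·25 = 775 ≡ 1, so λ ≡ 6.
  x = λ² - 35 - 23 = 36 - 58 ≡ 21; y = λ·(35 - 21) - 34 ≡ 7. → (21, 7)

(21, 7)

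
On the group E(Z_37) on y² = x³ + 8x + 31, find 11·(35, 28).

(35, 9)

Write Q = (35, 28).
Repeated addition: build up to 11Q.
2Q: tangent at (35, 28): λ = (3·35² + 8)/(2·28) ≡ 20/19. 19⁻¹ ≡ 2 (mod 37), so λ ≡ 20·2 ≡ 3.
  x = λ² - 35 - 35 = 9 - 70 ≡ 13; y = λ·(35 - 13) - 28 ≡ 1. → (13, 1)
3Q: (13, 1) + (35, 28). λ = (28 - 1)/(35 - 13) ≡ 27/22 mod 37. 22⁻¹ ≡ 32 (mod 37), so λ ≡ 13.
  x = λ² - 13 - 35 = 169 - 48 ≡ 10; y = λ·(13 - 10) - 1 ≡ 1. → (10, 1)
4Q: (10, 1) + (35, 28). λ = (28 - 1)/(35 - 10) ≡ 27/25 mod 37. 25⁻¹ ≡ 3 (mod 37) since 25·3 = 75 ≡ 1, so λ ≡ 7.
  x = λ² - 10 - 35 = 49 - 45 ≡ 4; y = λ·(10 - 4) - 1 ≡ 4. → (4, 4)
5Q: (4, 4) + (35, 28). λ = (28 - 4)/(35 - 4) ≡ 24/31 mod 37. 31⁻¹ ≡ 6 (mod 37) since 31·6 = 186 ≡ 1, so λ ≡ 33.
  x = λ² - 4 - 35 = 1089 - 39 ≡ 14; y = λ·(4 - 14) - 4 ≡ 36. → (14, 36)
6Q: (14, 36) + (35, 28). λ = (28 - 36)/(35 - 14) ≡ 29/21 mod 37. 21⁻¹ ≡ 30 (mod 37) since 21·30 = 630 ≡ 1, so λ ≡ 19.
  x = λ² - 14 - 35 = 361 - 49 ≡ 16; y = λ·(14 - 16) - 36 ≡ 0. → (16, 0)
7Q: (16, 0) + (35, 28). λ = (28 - 0)/(35 - 16) ≡ 28/19 mod 37. 19⁻¹ ≡ 2 (mod 37), so λ ≡ 19.
  x = λ² - 16 - 35 = 361 - 51 ≡ 14; y = λ·(16 - 14) - 0 ≡ 1. → (14, 1)
8Q: (14, 1) + (35, 28). λ = (28 - 1)/(35 - 14) ≡ 27/21 mod 37. 21⁻¹ ≡ 30 (mod 37) since 21·30 = 630 ≡ 1, so λ ≡ 33.
  x = λ² - 14 - 35 = 1089 - 49 ≡ 4; y = λ·(14 - 4) - 1 ≡ 33. → (4, 33)
9Q: (4, 33) + (35, 28). λ = (28 - 33)/(35 - 4) ≡ 32/31 mod 37. 31⁻¹ ≡ 6 (mod 37) since 31·6 = 186 ≡ 1, so λ ≡ 7.
  x = λ² - 4 - 35 = 49 - 39 ≡ 10; y = λ·(4 - 10) - 33 ≡ 36. → (10, 36)
10Q: (10, 36) + (35, 28). λ = (28 - 36)/(35 - 10) ≡ 29/25 mod 37. 25⁻¹ ≡ 3 (mod 37), so λ ≡ 13.
  x = λ² - 10 - 35 = 169 - 45 ≡ 13; y = λ·(10 - 13) - 36 ≡ 36. → (13, 36)
11Q: (13, 36) + (35, 28). λ = (28 - 36)/(35 - 13) ≡ 29/22 mod 37. 22⁻¹ ≡ 32 (mod 37), so λ ≡ 3.
  x = λ² - 13 - 35 = 9 - 48 ≡ 35; y = λ·(13 - 35) - 36 ≡ 9. → (35, 9)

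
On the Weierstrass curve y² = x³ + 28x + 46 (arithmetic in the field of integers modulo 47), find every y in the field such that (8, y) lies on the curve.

none

x³ + 28x + 46 = 782 ≡ 30 (mod 47).
30 is a non-residue mod 47; no y exists.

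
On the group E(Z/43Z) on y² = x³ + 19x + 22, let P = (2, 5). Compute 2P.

(37, 37)

tangent at (2, 5): λ = (3·2² + 19)/(2·5) ≡ 31/10. 10⁻¹ ≡ 13 (mod 43), so λ ≡ 31·13 ≡ 16.
  x = λ² - 2 - 2 = 256 - 4 ≡ 37; y = λ·(2 - 37) - 5 ≡ 37. → (37, 37)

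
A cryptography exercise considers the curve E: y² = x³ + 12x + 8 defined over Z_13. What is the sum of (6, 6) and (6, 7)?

The two points share x = 6 and their y-coordinates satisfy 6 + 7 ≡ 0 (mod 13), so they are inverses. Their sum is O.

O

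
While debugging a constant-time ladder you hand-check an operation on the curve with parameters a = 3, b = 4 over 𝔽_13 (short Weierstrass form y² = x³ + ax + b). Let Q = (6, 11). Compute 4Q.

Double-and-add on 4 = (100)₂. Start with Q = (6, 11) for the leading 1-bit.
double: tangent at (6, 11): λ = (3·6² + 3)/(2·11) ≡ 7/9. 9⁻¹ ≡ 3 (mod 13) since 9·3 = 27 ≡ 1, so λ ≡ 7·3 ≡ 8.
  x = λ² - 6 - 6 = 64 - 12 ≡ 0; y = λ·(6 - 0) - 11 ≡ 11. → (0, 11)
double: tangent at (0, 11): λ = (3·0² + 3)/(2·11) ≡ 3/9. 9⁻¹ ≡ 3 (mod 13) since 9·3 = 27 ≡ 1, so λ ≡ 3·3 ≡ 9.
  x = λ² - 0 - 0 = 81 - 0 ≡ 3; y = λ·(0 - 3) - 11 ≡ 1. → (3, 1)

(3, 1)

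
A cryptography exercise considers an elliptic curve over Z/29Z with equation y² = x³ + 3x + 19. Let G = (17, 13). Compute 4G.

Repeated addition: build up to 4G.
2G: tangent at (17, 13): λ = (3·17² + 3)/(2·13) ≡ 0/26. 26⁻¹ ≡ 19 (mod 29), so λ ≡ 0·19 ≡ 0.
  x = λ² - 17 - 17 = 0 - 34 ≡ 24; y = λ·(17 - 24) - 13 ≡ 16. → (24, 16)
3G: (24, 16) + (17, 13). λ = (13 - 16)/(17 - 24) ≡ 26/22 mod 29. 22⁻¹ ≡ 4 (mod 29), so λ ≡ 17.
  x = λ² - 24 - 17 = 289 - 41 ≡ 16; y = λ·(24 - 16) - 16 ≡ 4. → (16, 4)
4G: (16, 4) + (17, 13). λ = (13 - 4)/(17 - 16) ≡ 9/1 mod 29. 1⁻¹ ≡ 1 (mod 29), so λ ≡ 9.
  x = λ² - 16 - 17 = 81 - 33 ≡ 19; y = λ·(16 - 19) - 4 ≡ 27. → (19, 27)

(19, 27)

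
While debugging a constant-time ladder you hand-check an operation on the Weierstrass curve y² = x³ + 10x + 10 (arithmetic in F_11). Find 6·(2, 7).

Write Q = (2, 7).
Double-and-add on 6 = (110)₂. Start with Q = (2, 7) for the leading 1-bit.
double: tangent at (2, 7): λ = (3·2² + 10)/(2·7) ≡ 0/3. 3⁻¹ ≡ 4 (mod 11), so λ ≡ 0·4 ≡ 0.
  x = λ² - 2 - 2 = 0 - 4 ≡ 7; y = λ·(2 - 7) - 7 ≡ 4. → (7, 4)
add Q: (7, 4) + (2, 7). λ = (7 - 4)/(2 - 7) ≡ 3/6 mod 11. 6⁻¹ ≡ 2 (mod 11), so λ ≡ 6.
  x = λ² - 7 - 2 = 36 - 9 ≡ 5; y = λ·(7 - 5) - 4 ≡ 8. → (5, 8)
double: tangent at (5, 8): λ = (3·5² + 10)/(2·8) ≡ 8/5. 5⁻¹ ≡ 9 (mod 11) since 5·9 = 45 ≡ 1, so λ ≡ 8·9 ≡ 6.
  x = λ² - 5 - 5 = 36 - 10 ≡ 4; y = λ·(5 - 4) - 8 ≡ 9. → (4, 9)

(4, 9)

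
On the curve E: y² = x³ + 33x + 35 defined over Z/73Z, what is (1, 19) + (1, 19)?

tangent at (1, 19): λ = (3·1² + 33)/(2·19) ≡ 36/38. 38⁻¹ ≡ 25 (mod 73) since 38·25 = 950 ≡ 1, so λ ≡ 36·25 ≡ 24.
  x = λ² - 1 - 1 = 576 - 2 ≡ 63; y = λ·(1 - 63) - 19 ≡ 26. → (63, 26)

(63, 26)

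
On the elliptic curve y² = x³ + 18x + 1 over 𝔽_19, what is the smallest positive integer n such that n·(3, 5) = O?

11

2P: tangent at (3, 5): λ = (3·3² + 18)/(2·5) ≡ 7/10. 10⁻¹ ≡ 2 (mod 19), so λ ≡ 7·2 ≡ 14.
  x = λ² - 3 - 3 = 196 - 6 ≡ 0; y = λ·(3 - 0) - 5 ≡ 18. → (0, 18)
3P: (0, 18) + (3, 5). λ = (5 - 18)/(3 - 0) ≡ 6/3 mod 19. 3⁻¹ ≡ 13 (mod 19) since 3·13 = 39 ≡ 1, so λ ≡ 2.
  x = λ² - 0 - 3 = 4 - 3 ≡ 1; y = λ·(0 - 1) - 18 ≡ 18. → (1, 18)
4P: (1, 18) + (3, 5). λ = (5 - 18)/(3 - 1) ≡ 6/2 mod 19. 2⁻¹ ≡ 10 (mod 19) since 2·10 = 20 ≡ 1, so λ ≡ 3.
  x = λ² - 1 - 3 = 9 - 4 ≡ 5; y = λ·(1 - 5) - 18 ≡ 8. → (5, 8)
5P: (5, 8) + (3, 5). λ = (5 - 8)/(3 - 5) ≡ 16/17 mod 19. 17⁻¹ ≡ 9 (mod 19) since 17·9 = 153 ≡ 1, so λ ≡ 11.
  x = λ² - 5 - 3 = 121 - 8 ≡ 18; y = λ·(5 - 18) - 8 ≡ 1. → (18, 1)
6P: (18, 1) + (3, 5). λ = (5 - 1)/(3 - 18) ≡ 4/4 mod 19. 4⁻¹ ≡ 5 (mod 19), so λ ≡ 1.
  x = λ² - 18 - 3 = 1 - 21 ≡ 18; y = λ·(18 - 18) - 1 ≡ 18. → (18, 18)
7P: (18, 18) + (3, 5). λ = (5 - 18)/(3 - 18) ≡ 6/4 mod 19. 4⁻¹ ≡ 5 (mod 19) since 4·5 = 20 ≡ 1, so λ ≡ 11.
  x = λ² - 18 - 3 = 121 - 21 ≡ 5; y = λ·(18 - 5) - 18 ≡ 11. → (5, 11)
8P: (5, 11) + (3, 5). λ = (5 - 11)/(3 - 5) ≡ 13/17 mod 19. 17⁻¹ ≡ 9 (mod 19) since 17·9 = 153 ≡ 1, so λ ≡ 3.
  x = λ² - 5 - 3 = 9 - 8 ≡ 1; y = λ·(5 - 1) - 11 ≡ 1. → (1, 1)
9P: (1, 1) + (3, 5). λ = (5 - 1)/(3 - 1) ≡ 4/2 mod 19. 2⁻¹ ≡ 10 (mod 19), so λ ≡ 2.
  x = λ² - 1 - 3 = 4 - 4 ≡ 0; y = λ·(1 - 0) - 1 ≡ 1. → (0, 1)
10P: (0, 1) + (3, 5). λ = (5 - 1)/(3 - 0) ≡ 4/3 mod 19. 3⁻¹ ≡ 13 (mod 19) since 3·13 = 39 ≡ 1, so λ ≡ 14.
  x = λ² - 0 - 3 = 196 - 3 ≡ 3; y = λ·(0 - 3) - 1 ≡ 14. → (3, 14)
11P: (3, 14) + (3, 5): same x and y₁ ≡ -y₂, so the sum is O.
11P = O, so the order is 11.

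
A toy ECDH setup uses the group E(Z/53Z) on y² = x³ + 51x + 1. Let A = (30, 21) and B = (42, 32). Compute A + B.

(33, 16)

(30, 21) + (42, 32). λ = (32 - 21)/(42 - 30) ≡ 11/12 mod 53. 12⁻¹ ≡ 31 (mod 53) since 12·31 = 372 ≡ 1, so λ ≡ 23.
  x = λ² - 30 - 42 = 529 - 72 ≡ 33; y = λ·(30 - 33) - 21 ≡ 16. → (33, 16)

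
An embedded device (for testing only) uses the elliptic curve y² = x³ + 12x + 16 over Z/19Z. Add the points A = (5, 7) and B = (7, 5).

(5, 7) + (7, 5). λ = (5 - 7)/(7 - 5) ≡ 17/2 mod 19. 2⁻¹ ≡ 10 (mod 19) since 2·10 = 20 ≡ 1, so λ ≡ 18.
  x = λ² - 5 - 7 = 324 - 12 ≡ 8; y = λ·(5 - 8) - 7 ≡ 15. → (8, 15)

(8, 15)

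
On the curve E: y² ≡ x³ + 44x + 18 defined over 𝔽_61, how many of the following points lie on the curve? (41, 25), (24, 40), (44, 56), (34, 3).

2

(41, 25): 25² ≡ 15, rhs ≡ 44 → off.
(24, 40): 40² ≡ 14, rhs ≡ 14 → on.
(44, 56): 56² ≡ 25, rhs ≡ 30 → off.
(34, 3): 3² ≡ 9, rhs ≡ 9 → on.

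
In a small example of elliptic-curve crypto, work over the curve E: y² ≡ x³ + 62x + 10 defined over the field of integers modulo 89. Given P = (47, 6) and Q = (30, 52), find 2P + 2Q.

First 2P:
Repeated addition: build up to 2P.
2P: tangent at (47, 6): λ = (3·47² + 62)/(2·6) ≡ 14/12. 12⁻¹ ≡ 52 (mod 89) since 12·52 = 624 ≡ 1, so λ ≡ 14·52 ≡ 16.
  x = λ² - 47 - 47 = 256 - 94 ≡ 73; y = λ·(47 - 73) - 6 ≡ 23. → (73, 23)
2P = (73, 23).
Next 2Q:
Repeated addition: build up to 2Q.
2Q: tangent at (30, 52): λ = (3·30² + 62)/(2·52) ≡ 3/15. 15⁻¹ ≡ 6 (mod 89) since 15·6 = 90 ≡ 1, so λ ≡ 3·6 ≡ 18.
  x = λ² - 30 - 30 = 324 - 60 ≡ 86; y = λ·(30 - 86) - 52 ≡ 8. → (86, 8)
2Q = (86, 8).
Finally 2P + 2Q:
(73, 23) + (86, 8). λ = (8 - 23)/(86 - 73) ≡ 74/13 mod 89. 13⁻¹ ≡ 48 (mod 89), so λ ≡ 81.
  x = λ² - 73 - 86 = 6561 - 159 ≡ 83; y = λ·(73 - 83) - 23 ≡ 57. → (83, 57)

(83, 57)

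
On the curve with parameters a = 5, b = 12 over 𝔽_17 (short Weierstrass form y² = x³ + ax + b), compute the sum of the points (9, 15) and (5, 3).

(12, 10)

(9, 15) + (5, 3). λ = (3 - 15)/(5 - 9) ≡ 5/13 mod 17. 13⁻¹ ≡ 4 (mod 17), so λ ≡ 3.
  x = λ² - 9 - 5 = 9 - 14 ≡ 12; y = λ·(9 - 12) - 15 ≡ 10. → (12, 10)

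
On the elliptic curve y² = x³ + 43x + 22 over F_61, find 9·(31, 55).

Write G = (31, 55).
Double-and-add on 9 = (1001)₂. Start with G = (31, 55) for the leading 1-bit.
double: tangent at (31, 55): λ = (3·31² + 43)/(2·55) ≡ 59/49. 49⁻¹ ≡ 5 (mod 61) since 49·5 = 245 ≡ 1, so λ ≡ 59·5 ≡ 51.
  x = λ² - 31 - 31 = 2601 - 62 ≡ 38; y = λ·(31 - 38) - 55 ≡ 15. → (38, 15)
double: tangent at (38, 15): λ = (3·38² + 43)/(2·15) ≡ 44/30. 30⁻¹ ≡ 59 (mod 61), so λ ≡ 44·59 ≡ 34.
  x = λ² - 38 - 38 = 1156 - 76 ≡ 43; y = λ·(38 - 43) - 15 ≡ 59. → (43, 59)
double: tangent at (43, 59): λ = (3·43² + 43)/(2·59) ≡ 39/57. 57⁻¹ ≡ 15 (mod 61) since 57·15 = 855 ≡ 1, so λ ≡ 39·15 ≡ 36.
  x = λ² - 43 - 43 = 1296 - 86 ≡ 51; y = λ·(43 - 51) - 59 ≡ 19. → (51, 19)
add G: (51, 19) + (31, 55). λ = (55 - 19)/(31 - 51) ≡ 36/41 mod 61. 41⁻¹ ≡ 3 (mod 61) since 41·3 = 123 ≡ 1, so λ ≡ 47.
  x = λ² - 51 - 31 = 2209 - 82 ≡ 53; y = λ·(51 - 53) - 19 ≡ 9. → (53, 9)

(53, 9)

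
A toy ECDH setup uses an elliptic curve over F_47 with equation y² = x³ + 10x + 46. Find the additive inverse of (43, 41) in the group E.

-(43, 41) = (43, -41 mod 47) = (43, 6).

(43, 6)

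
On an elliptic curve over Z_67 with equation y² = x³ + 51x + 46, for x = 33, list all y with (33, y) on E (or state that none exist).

x³ + 51x + 46 = 37666 ≡ 12 (mod 67).
12 is a non-residue mod 67; no y exists.

none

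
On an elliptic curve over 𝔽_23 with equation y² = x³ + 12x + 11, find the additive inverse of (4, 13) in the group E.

-(4, 13) = (4, -13 mod 23) = (4, 10).

(4, 10)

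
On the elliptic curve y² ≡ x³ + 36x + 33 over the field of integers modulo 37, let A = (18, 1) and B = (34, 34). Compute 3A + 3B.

First 3A:
Repeated addition: build up to 3A.
2A: tangent at (18, 1): λ = (3·18² + 36)/(2·1) ≡ 9/2. 2⁻¹ ≡ 19 (mod 37), so λ ≡ 9·19 ≡ 23.
  x = λ² - 18 - 18 = 529 - 36 ≡ 12; y = λ·(18 - 12) - 1 ≡ 26. → (12, 26)
3A: (12, 26) + (18, 1). λ = (1 - 26)/(18 - 12) ≡ 12/6 mod 37. 6⁻¹ ≡ 31 (mod 37), so λ ≡ 2.
  x = λ² - 12 - 18 = 4 - 30 ≡ 11; y = λ·(12 - 11) - 26 ≡ 13. → (11, 13)
3A = (11, 13).
Next 3B:
Repeated addition: build up to 3B.
2B: tangent at (34, 34): λ = (3·34² + 36)/(2·34) ≡ 26/31. 31⁻¹ ≡ 6 (mod 37), so λ ≡ 26·6 ≡ 8.
  x = λ² - 34 - 34 = 64 - 68 ≡ 33; y = λ·(34 - 33) - 34 ≡ 11. → (33, 11)
3B: (33, 11) + (34, 34). λ = (34 - 11)/(34 - 33) ≡ 23/1 mod 37. 1⁻¹ ≡ 1 (mod 37) since 1·1 = 1 ≡ 1, so λ ≡ 23.
  x = λ² - 33 - 34 = 529 - 67 ≡ 18; y = λ·(33 - 18) - 11 ≡ 1. → (18, 1)
3B = (18, 1).
Finally 3A + 3B:
(11, 13) + (18, 1). λ = (1 - 13)/(18 - 11) ≡ 25/7 mod 37. 7⁻¹ ≡ 16 (mod 37), so λ ≡ 30.
  x = λ² - 11 - 18 = 900 - 29 ≡ 20; y = λ·(11 - 20) - 13 ≡ 13. → (20, 13)

(20, 13)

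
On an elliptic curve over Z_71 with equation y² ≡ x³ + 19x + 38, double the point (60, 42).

tangent at (60, 42): λ = (3·60² + 19)/(2·42) ≡ 27/13. 13⁻¹ ≡ 11 (mod 71), so λ ≡ 27·11 ≡ 13.
  x = λ² - 60 - 60 = 169 - 120 ≡ 49; y = λ·(60 - 49) - 42 ≡ 30. → (49, 30)

(49, 30)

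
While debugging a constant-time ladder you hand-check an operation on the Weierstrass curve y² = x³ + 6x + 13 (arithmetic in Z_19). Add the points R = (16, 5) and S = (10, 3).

(16, 5) + (10, 3). λ = (3 - 5)/(10 - 16) ≡ 17/13 mod 19. 13⁻¹ ≡ 3 (mod 19), so λ ≡ 13.
  x = λ² - 16 - 10 = 169 - 26 ≡ 10; y = λ·(16 - 10) - 5 ≡ 16. → (10, 16)

(10, 16)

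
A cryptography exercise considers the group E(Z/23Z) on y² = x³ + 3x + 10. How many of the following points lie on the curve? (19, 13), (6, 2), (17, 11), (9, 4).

1

(19, 13): 13² ≡ 8, rhs ≡ 3 → off.
(6, 2): 2² ≡ 4, rhs ≡ 14 → off.
(17, 11): 11² ≡ 6, rhs ≡ 6 → on.
(9, 4): 4² ≡ 16, rhs ≡ 7 → off.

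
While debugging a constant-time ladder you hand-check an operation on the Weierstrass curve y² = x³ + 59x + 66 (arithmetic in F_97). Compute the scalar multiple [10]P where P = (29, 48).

(70, 79)

Repeated addition: build up to 10P.
2P: tangent at (29, 48): λ = (3·29² + 59)/(2·48) ≡ 60/96. 96⁻¹ ≡ 96 (mod 97) since 96·96 = 9216 ≡ 1, so λ ≡ 60·96 ≡ 37.
  x = λ² - 29 - 29 = 1369 - 58 ≡ 50; y = λ·(29 - 50) - 48 ≡ 48. → (50, 48)
3P: (50, 48) + (29, 48). λ = (48 - 48)/(29 - 50) ≡ 0/76 mod 97. 76⁻¹ ≡ 60 (mod 97), so λ ≡ 0.
  x = λ² - 50 - 29 = 0 - 79 ≡ 18; y = λ·(50 - 18) - 48 ≡ 49. → (18, 49)
4P: (18, 49) + (29, 48). λ = (48 - 49)/(29 - 18) ≡ 96/11 mod 97. 11⁻¹ ≡ 53 (mod 97), so λ ≡ 44.
  x = λ² - 18 - 29 = 1936 - 47 ≡ 46; y = λ·(18 - 46) - 49 ≡ 77. → (46, 77)
5P: (46, 77) + (29, 48). λ = (48 - 77)/(29 - 46) ≡ 68/80 mod 97. 80⁻¹ ≡ 57 (mod 97) since 80·57 = 4560 ≡ 1, so λ ≡ 93.
  x = λ² - 46 - 29 = 8649 - 75 ≡ 38; y = λ·(46 - 38) - 77 ≡ 85. → (38, 85)
6P: (38, 85) + (29, 48). λ = (48 - 85)/(29 - 38) ≡ 60/88 mod 97. 88⁻¹ ≡ 43 (mod 97), so λ ≡ 58.
  x = λ² - 38 - 29 = 3364 - 67 ≡ 96; y = λ·(38 - 96) - 85 ≡ 43. → (96, 43)
7P: (96, 43) + (29, 48). λ = (48 - 43)/(29 - 96) ≡ 5/30 mod 97. 30⁻¹ ≡ 55 (mod 97) since 30·55 = 1650 ≡ 1, so λ ≡ 81.
  x = λ² - 96 - 29 = 6561 - 125 ≡ 34; y = λ·(96 - 34) - 43 ≡ 32. → (34, 32)
8P: (34, 32) + (29, 48). λ = (48 - 32)/(29 - 34) ≡ 16/92 mod 97. 92⁻¹ ≡ 58 (mod 97) since 92·58 = 5336 ≡ 1, so λ ≡ 55.
  x = λ² - 34 - 29 = 3025 - 63 ≡ 52; y = λ·(34 - 52) - 32 ≡ 45. → (52, 45)
9P: (52, 45) + (29, 48). λ = (48 - 45)/(29 - 52) ≡ 3/74 mod 97. 74⁻¹ ≡ 59 (mod 97) since 74·59 = 4366 ≡ 1, so λ ≡ 80.
  x = λ² - 52 - 29 = 6400 - 81 ≡ 14; y = λ·(52 - 14) - 45 ≡ 85. → (14, 85)
10P: (14, 85) + (29, 48). λ = (48 - 85)/(29 - 14) ≡ 60/15 mod 97. 15⁻¹ ≡ 13 (mod 97), so λ ≡ 4.
  x = λ² - 14 - 29 = 16 - 43 ≡ 70; y = λ·(14 - 70) - 85 ≡ 79. → (70, 79)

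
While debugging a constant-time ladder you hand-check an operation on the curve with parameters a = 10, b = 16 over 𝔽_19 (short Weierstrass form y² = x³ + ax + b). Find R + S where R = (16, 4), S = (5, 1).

(2, 5)

(16, 4) + (5, 1). λ = (1 - 4)/(5 - 16) ≡ 16/8 mod 19. 8⁻¹ ≡ 12 (mod 19), so λ ≡ 2.
  x = λ² - 16 - 5 = 4 - 21 ≡ 2; y = λ·(16 - 2) - 4 ≡ 5. → (2, 5)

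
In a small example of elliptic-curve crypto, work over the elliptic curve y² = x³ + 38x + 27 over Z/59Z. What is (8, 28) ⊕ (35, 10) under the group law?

(23, 41)

(8, 28) + (35, 10). λ = (10 - 28)/(35 - 8) ≡ 41/27 mod 59. 27⁻¹ ≡ 35 (mod 59), so λ ≡ 19.
  x = λ² - 8 - 35 = 361 - 43 ≡ 23; y = λ·(8 - 23) - 28 ≡ 41. → (23, 41)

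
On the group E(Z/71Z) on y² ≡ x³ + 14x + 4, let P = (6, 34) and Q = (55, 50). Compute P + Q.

(34, 38)

(6, 34) + (55, 50). λ = (50 - 34)/(55 - 6) ≡ 16/49 mod 71. 49⁻¹ ≡ 29 (mod 71), so λ ≡ 38.
  x = λ² - 6 - 55 = 1444 - 61 ≡ 34; y = λ·(6 - 34) - 34 ≡ 38. → (34, 38)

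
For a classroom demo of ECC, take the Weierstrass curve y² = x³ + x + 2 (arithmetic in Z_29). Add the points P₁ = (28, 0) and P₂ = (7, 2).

(14, 18)

(28, 0) + (7, 2). λ = (2 - 0)/(7 - 28) ≡ 2/8 mod 29. 8⁻¹ ≡ 11 (mod 29), so λ ≡ 22.
  x = λ² - 28 - 7 = 484 - 35 ≡ 14; y = λ·(28 - 14) - 0 ≡ 18. → (14, 18)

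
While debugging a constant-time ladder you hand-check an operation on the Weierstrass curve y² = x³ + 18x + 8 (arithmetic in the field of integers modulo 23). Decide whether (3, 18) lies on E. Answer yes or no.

no

y² = 18² ≡ 2; x³ + 18x + 8 = 89 ≡ 20 (mod 23). 2 ≠ 20.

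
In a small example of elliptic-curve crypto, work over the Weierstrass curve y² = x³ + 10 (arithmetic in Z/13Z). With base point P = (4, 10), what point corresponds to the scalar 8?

Repeated addition: build up to 8P.
2P: tangent at (4, 10): λ = (3·4² + 0)/(2·10) ≡ 9/7. 7⁻¹ ≡ 2 (mod 13), so λ ≡ 9·2 ≡ 5.
  x = λ² - 4 - 4 = 25 - 8 ≡ 4; y = λ·(4 - 4) - 10 ≡ 3. → (4, 3)
3P: (4, 3) + (4, 10): same x and y₁ ≡ -y₂, so the sum is O.
4P: O + (4, 10) = (4, 10) (identity).
5P: tangent at (4, 10): λ = (3·4² + 0)/(2·10) ≡ 9/7. 7⁻¹ ≡ 2 (mod 13) since 7·2 = 14 ≡ 1, so λ ≡ 9·2 ≡ 5.
  x = λ² - 4 - 4 = 25 - 8 ≡ 4; y = λ·(4 - 4) - 10 ≡ 3. → (4, 3)
6P: (4, 3) + (4, 10): same x and y₁ ≡ -y₂, so the sum is O.
7P: O + (4, 10) = (4, 10) (identity).
8P: tangent at (4, 10): λ = (3·4² + 0)/(2·10) ≡ 9/7. 7⁻¹ ≡ 2 (mod 13), so λ ≡ 9·2 ≡ 5.
  x = λ² - 4 - 4 = 25 - 8 ≡ 4; y = λ·(4 - 4) - 10 ≡ 3. → (4, 3)

(4, 3)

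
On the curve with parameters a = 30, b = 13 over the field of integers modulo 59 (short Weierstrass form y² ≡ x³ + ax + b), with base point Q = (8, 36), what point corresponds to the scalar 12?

Double-and-add on 12 = (1100)₂. Start with Q = (8, 36) for the leading 1-bit.
double: tangent at (8, 36): λ = (3·8² + 30)/(2·36) ≡ 45/13. 13⁻¹ ≡ 50 (mod 59) since 13·50 = 650 ≡ 1, so λ ≡ 45·50 ≡ 8.
  x = λ² - 8 - 8 = 64 - 16 ≡ 48; y = λ·(8 - 48) - 36 ≡ 57. → (48, 57)
add Q: (48, 57) + (8, 36). λ = (36 - 57)/(8 - 48) ≡ 38/19 mod 59. 19⁻¹ ≡ 28 (mod 59), so λ ≡ 2.
  x = λ² - 48 - 8 = 4 - 56 ≡ 7; y = λ·(48 - 7) - 57 ≡ 25. → (7, 25)
double: tangent at (7, 25): λ = (3·7² + 30)/(2·25) ≡ 0/50. 50⁻¹ ≡ 13 (mod 59), so λ ≡ 0·13 ≡ 0.
  x = λ² - 7 - 7 = 0 - 14 ≡ 45; y = λ·(7 - 45) - 25 ≡ 34. → (45, 34)
double: tangent at (45, 34): λ = (3·45² + 30)/(2·34) ≡ 28/9. 9⁻¹ ≡ 46 (mod 59), so λ ≡ 28·46 ≡ 49.
  x = λ² - 45 - 45 = 2401 - 90 ≡ 10; y = λ·(45 - 10) - 34 ≡ 29. → (10, 29)

(10, 29)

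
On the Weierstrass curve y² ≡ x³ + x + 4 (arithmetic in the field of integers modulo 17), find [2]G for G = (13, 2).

tangent at (13, 2): λ = (3·13² + 1)/(2·2) ≡ 15/4. 4⁻¹ ≡ 13 (mod 17) since 4·13 = 52 ≡ 1, so λ ≡ 15·13 ≡ 8.
  x = λ² - 13 - 13 = 64 - 26 ≡ 4; y = λ·(13 - 4) - 2 ≡ 2. → (4, 2)

(4, 2)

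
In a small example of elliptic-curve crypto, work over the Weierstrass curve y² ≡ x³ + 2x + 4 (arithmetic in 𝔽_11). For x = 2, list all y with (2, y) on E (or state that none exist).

4, 7

x³ + 2x + 4 = 16 ≡ 5 (mod 11).
Square roots of 5 mod 11: 4 and 7 (since 4² = 16 ≡ 5).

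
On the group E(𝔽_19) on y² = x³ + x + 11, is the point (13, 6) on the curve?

yes

y² = 6² ≡ 17; x³ + 1x + 11 = 2221 ≡ 17 (mod 19). 17 = 17.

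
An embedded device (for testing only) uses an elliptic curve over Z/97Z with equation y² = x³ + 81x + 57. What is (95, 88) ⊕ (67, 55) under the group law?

(59, 93)

(95, 88) + (67, 55). λ = (55 - 88)/(67 - 95) ≡ 64/69 mod 97. 69⁻¹ ≡ 45 (mod 97) since 69·45 = 3105 ≡ 1, so λ ≡ 67.
  x = λ² - 95 - 67 = 4489 - 162 ≡ 59; y = λ·(95 - 59) - 88 ≡ 93. → (59, 93)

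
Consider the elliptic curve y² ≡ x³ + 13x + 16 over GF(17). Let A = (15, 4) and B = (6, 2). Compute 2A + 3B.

(7, 5)

First 2A:
Repeated addition: build up to 2A.
2A: tangent at (15, 4): λ = (3·15² + 13)/(2·4) ≡ 8/8. 8⁻¹ ≡ 15 (mod 17), so λ ≡ 8·15 ≡ 1.
  x = λ² - 15 - 15 = 1 - 30 ≡ 5; y = λ·(15 - 5) - 4 ≡ 6. → (5, 6)
2A = (5, 6).
Next 3B:
Repeated addition: build up to 3B.
2B: tangent at (6, 2): λ = (3·6² + 13)/(2·2) ≡ 2/4. 4⁻¹ ≡ 13 (mod 17), so λ ≡ 2·13 ≡ 9.
  x = λ² - 6 - 6 = 81 - 12 ≡ 1; y = λ·(6 - 1) - 2 ≡ 9. → (1, 9)
3B: (1, 9) + (6, 2). λ = (2 - 9)/(6 - 1) ≡ 10/5 mod 17. 5⁻¹ ≡ 7 (mod 17) since 5·7 = 35 ≡ 1, so λ ≡ 2.
  x = λ² - 1 - 6 = 4 - 7 ≡ 14; y = λ·(1 - 14) - 9 ≡ 16. → (14, 16)
3B = (14, 16).
Finally 2A + 3B:
(5, 6) + (14, 16). λ = (16 - 6)/(14 - 5) ≡ 10/9 mod 17. 9⁻¹ ≡ 2 (mod 17), so λ ≡ 3.
  x = λ² - 5 - 14 = 9 - 19 ≡ 7; y = λ·(5 - 7) - 6 ≡ 5. → (7, 5)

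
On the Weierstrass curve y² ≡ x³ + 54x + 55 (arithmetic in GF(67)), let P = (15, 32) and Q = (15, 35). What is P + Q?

O

The two points share x = 15 and their y-coordinates satisfy 32 + 35 ≡ 0 (mod 67), so they are inverses. Their sum is O.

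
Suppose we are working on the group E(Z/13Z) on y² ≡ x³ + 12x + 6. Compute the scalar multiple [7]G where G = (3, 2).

(11, 0)

Repeated addition: build up to 7G.
2G: tangent at (3, 2): λ = (3·3² + 12)/(2·2) ≡ 0/4. 4⁻¹ ≡ 10 (mod 13), so λ ≡ 0·10 ≡ 0.
  x = λ² - 3 - 3 = 0 - 6 ≡ 7; y = λ·(3 - 7) - 2 ≡ 11. → (7, 11)
3G: (7, 11) + (3, 2). λ = (2 - 11)/(3 - 7) ≡ 4/9 mod 13. 9⁻¹ ≡ 3 (mod 13) since 9·3 = 27 ≡ 1, so λ ≡ 12.
  x = λ² - 7 - 3 = 144 - 10 ≡ 4; y = λ·(7 - 4) - 11 ≡ 12. → (4, 12)
4G: (4, 12) + (3, 2). λ = (2 - 12)/(3 - 4) ≡ 3/12 mod 13. 12⁻¹ ≡ 12 (mod 13), so λ ≡ 10.
  x = λ² - 4 - 3 = 100 - 7 ≡ 2; y = λ·(4 - 2) - 12 ≡ 8. → (2, 8)
5G: (2, 8) + (3, 2). λ = (2 - 8)/(3 - 2) ≡ 7/1 mod 13. 1⁻¹ ≡ 1 (mod 13), so λ ≡ 7.
  x = λ² - 2 - 3 = 49 - 5 ≡ 5; y = λ·(2 - 5) - 8 ≡ 10. → (5, 10)
6G: (5, 10) + (3, 2). λ = (2 - 10)/(3 - 5) ≡ 5/11 mod 13. 11⁻¹ ≡ 6 (mod 13) since 11·6 = 66 ≡ 1, so λ ≡ 4.
  x = λ² - 5 - 3 = 16 - 8 ≡ 8; y = λ·(5 - 8) - 10 ≡ 4. → (8, 4)
7G: (8, 4) + (3, 2). λ = (2 - 4)/(3 - 8) ≡ 11/8 mod 13. 8⁻¹ ≡ 5 (mod 13), so λ ≡ 3.
  x = λ² - 8 - 3 = 9 - 11 ≡ 11; y = λ·(8 - 11) - 4 ≡ 0. → (11, 0)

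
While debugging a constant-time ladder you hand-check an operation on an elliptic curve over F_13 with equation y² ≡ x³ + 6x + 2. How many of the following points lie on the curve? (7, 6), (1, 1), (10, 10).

(7, 6): 6² ≡ 10, rhs ≡ 10 → on.
(1, 1): 1² ≡ 1, rhs ≡ 9 → off.
(10, 10): 10² ≡ 9, rhs ≡ 9 → on.

2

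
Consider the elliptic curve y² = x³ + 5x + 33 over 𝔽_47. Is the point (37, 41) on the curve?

y² = 41² ≡ 36; x³ + 5x + 33 = 50871 ≡ 17 (mod 47). 36 ≠ 17.

no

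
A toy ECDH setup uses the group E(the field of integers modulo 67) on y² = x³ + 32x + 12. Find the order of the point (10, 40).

5

2P: tangent at (10, 40): λ = (3·10² + 32)/(2·40) ≡ 64/13. 13⁻¹ ≡ 31 (mod 67), so λ ≡ 64·31 ≡ 41.
  x = λ² - 10 - 10 = 1681 - 20 ≡ 53; y = λ·(10 - 53) - 40 ≡ 6. → (53, 6)
3P: (53, 6) + (10, 40). λ = (40 - 6)/(10 - 53) ≡ 34/24 mod 67. 24⁻¹ ≡ 14 (mod 67), so λ ≡ 7.
  x = λ² - 53 - 10 = 49 - 63 ≡ 53; y = λ·(53 - 53) - 6 ≡ 61. → (53, 61)
4P: (53, 61) + (10, 40). λ = (40 - 61)/(10 - 53) ≡ 46/24 mod 67. 24⁻¹ ≡ 14 (mod 67), so λ ≡ 41.
  x = λ² - 53 - 10 = 1681 - 63 ≡ 10; y = λ·(53 - 10) - 61 ≡ 27. → (10, 27)
5P: (10, 27) + (10, 40): same x and y₁ ≡ -y₂, so the sum is the point at infinity.
5P = the point at infinity, so the order is 5.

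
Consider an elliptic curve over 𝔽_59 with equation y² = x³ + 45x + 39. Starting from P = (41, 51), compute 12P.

(57, 0)

Double-and-add on 12 = (1100)₂. Start with P = (41, 51) for the leading 1-bit.
double: tangent at (41, 51): λ = (3·41² + 45)/(2·51) ≡ 14/43. 43⁻¹ ≡ 11 (mod 59), so λ ≡ 14·11 ≡ 36.
  x = λ² - 41 - 41 = 1296 - 82 ≡ 34; y = λ·(41 - 34) - 51 ≡ 24. → (34, 24)
add P: (34, 24) + (41, 51). λ = (51 - 24)/(41 - 34) ≡ 27/7 mod 59. 7⁻¹ ≡ 17 (mod 59), so λ ≡ 46.
  x = λ² - 34 - 41 = 2116 - 75 ≡ 35; y = λ·(34 - 35) - 24 ≡ 48. → (35, 48)
double: tangent at (35, 48): λ = (3·35² + 45)/(2·48) ≡ 3/37. 37⁻¹ ≡ 8 (mod 59) since 37·8 = 296 ≡ 1, so λ ≡ 3·8 ≡ 24.
  x = λ² - 35 - 35 = 576 - 70 ≡ 34; y = λ·(35 - 34) - 48 ≡ 35. → (34, 35)
double: tangent at (34, 35): λ = (3·34² + 45)/(2·35) ≡ 32/11. 11⁻¹ ≡ 43 (mod 59) since 11·43 = 473 ≡ 1, so λ ≡ 32·43 ≡ 19.
  x = λ² - 34 - 34 = 361 - 68 ≡ 57; y = λ·(34 - 57) - 35 ≡ 0. → (57, 0)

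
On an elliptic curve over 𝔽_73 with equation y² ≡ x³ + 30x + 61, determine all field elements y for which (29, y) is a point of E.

x³ + 30x + 61 = 25320 ≡ 62 (mod 73).
62 is a non-residue mod 73; no y exists.

none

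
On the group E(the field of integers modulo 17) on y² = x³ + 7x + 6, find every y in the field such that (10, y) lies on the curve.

none

x³ + 7x + 6 = 1076 ≡ 5 (mod 17).
5 is a non-residue mod 17; no y exists.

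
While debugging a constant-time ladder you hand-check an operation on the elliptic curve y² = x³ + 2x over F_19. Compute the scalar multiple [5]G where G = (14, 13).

(0, 0)

Repeated addition: build up to 5G.
2G: tangent at (14, 13): λ = (3·14² + 2)/(2·13) ≡ 1/7. 7⁻¹ ≡ 11 (mod 19), so λ ≡ 1·11 ≡ 11.
  x = λ² - 14 - 14 = 121 - 28 ≡ 17; y = λ·(14 - 17) - 13 ≡ 11. → (17, 11)
3G: (17, 11) + (14, 13). λ = (13 - 11)/(14 - 17) ≡ 2/16 mod 19. 16⁻¹ ≡ 6 (mod 19), so λ ≡ 12.
  x = λ² - 17 - 14 = 144 - 31 ≡ 18; y = λ·(17 - 18) - 11 ≡ 15. → (18, 15)
4G: (18, 15) + (14, 13). λ = (13 - 15)/(14 - 18) ≡ 17/15 mod 19. 15⁻¹ ≡ 14 (mod 19), so λ ≡ 10.
  x = λ² - 18 - 14 = 100 - 32 ≡ 11; y = λ·(18 - 11) - 15 ≡ 17. → (11, 17)
5G: (11, 17) + (14, 13). λ = (13 - 17)/(14 - 11) ≡ 15/3 mod 19. 3⁻¹ ≡ 13 (mod 19), so λ ≡ 5.
  x = λ² - 11 - 14 = 25 - 25 ≡ 0; y = λ·(11 - 0) - 17 ≡ 0. → (0, 0)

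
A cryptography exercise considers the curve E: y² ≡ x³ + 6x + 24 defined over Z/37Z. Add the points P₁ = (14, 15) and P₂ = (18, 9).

(14, 15) + (18, 9). λ = (9 - 15)/(18 - 14) ≡ 31/4 mod 37. 4⁻¹ ≡ 28 (mod 37) since 4·28 = 112 ≡ 1, so λ ≡ 17.
  x = λ² - 14 - 18 = 289 - 32 ≡ 35; y = λ·(14 - 35) - 15 ≡ 35. → (35, 35)

(35, 35)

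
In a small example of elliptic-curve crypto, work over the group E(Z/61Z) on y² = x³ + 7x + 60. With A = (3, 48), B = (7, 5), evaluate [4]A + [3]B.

(51, 24)

First 4A:
Double-and-add on 4 = (100)₂. Start with A = (3, 48) for the leading 1-bit.
double: tangent at (3, 48): λ = (3·3² + 7)/(2·48) ≡ 34/35. 35⁻¹ ≡ 7 (mod 61) since 35·7 = 245 ≡ 1, so λ ≡ 34·7 ≡ 55.
  x = λ² - 3 - 3 = 3025 - 6 ≡ 30; y = λ·(3 - 30) - 48 ≡ 53. → (30, 53)
double: tangent at (30, 53): λ = (3·30² + 7)/(2·53) ≡ 23/45. 45⁻¹ ≡ 19 (mod 61), so λ ≡ 23·19 ≡ 10.
  x = λ² - 30 - 30 = 100 - 60 ≡ 40; y = λ·(30 - 40) - 53 ≡ 30. → (40, 30)
4A = (40, 30).
Next 3B:
Repeated addition: build up to 3B.
2B: tangent at (7, 5): λ = (3·7² + 7)/(2·5) ≡ 32/10. 10⁻¹ ≡ 55 (mod 61), so λ ≡ 32·55 ≡ 52.
  x = λ² - 7 - 7 = 2704 - 14 ≡ 6; y = λ·(7 - 6) - 5 ≡ 47. → (6, 47)
3B: (6, 47) + (7, 5). λ = (5 - 47)/(7 - 6) ≡ 19/1 mod 61. 1⁻¹ ≡ 1 (mod 61), so λ ≡ 19.
  x = λ² - 6 - 7 = 361 - 13 ≡ 43; y = λ·(6 - 43) - 47 ≡ 43. → (43, 43)
3B = (43, 43).
Finally 4A + 3B:
(40, 30) + (43, 43). λ = (43 - 30)/(43 - 40) ≡ 13/3 mod 61. 3⁻¹ ≡ 41 (mod 61), so λ ≡ 45.
  x = λ² - 40 - 43 = 2025 - 83 ≡ 51; y = λ·(40 - 51) - 30 ≡ 24. → (51, 24)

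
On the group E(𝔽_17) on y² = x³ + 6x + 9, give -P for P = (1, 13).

(1, 4)

-(1, 13) = (1, -13 mod 17) = (1, 4).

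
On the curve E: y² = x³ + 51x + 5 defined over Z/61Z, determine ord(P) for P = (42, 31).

2P: tangent at (42, 31): λ = (3·42² + 51)/(2·31) ≡ 36/1. 1⁻¹ ≡ 1 (mod 61) since 1·1 = 1 ≡ 1, so λ ≡ 36·1 ≡ 36.
  x = λ² - 42 - 42 = 1296 - 84 ≡ 53; y = λ·(42 - 53) - 31 ≡ 0. → (53, 0)
3P: (53, 0) + (42, 31). λ = (31 - 0)/(42 - 53) ≡ 31/50 mod 61. 50⁻¹ ≡ 11 (mod 61), so λ ≡ 36.
  x = λ² - 53 - 42 = 1296 - 95 ≡ 42; y = λ·(53 - 42) - 0 ≡ 30. → (42, 30)
4P: (42, 30) + (42, 31): same x and y₁ ≡ -y₂, so the sum is ∞.
4P = ∞, so the order is 4.

4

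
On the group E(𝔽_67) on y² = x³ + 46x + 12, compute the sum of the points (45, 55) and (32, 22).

(45, 55) + (32, 22). λ = (22 - 55)/(32 - 45) ≡ 34/54 mod 67. 54⁻¹ ≡ 36 (mod 67), so λ ≡ 18.
  x = λ² - 45 - 32 = 324 - 77 ≡ 46; y = λ·(45 - 46) - 55 ≡ 61. → (46, 61)

(46, 61)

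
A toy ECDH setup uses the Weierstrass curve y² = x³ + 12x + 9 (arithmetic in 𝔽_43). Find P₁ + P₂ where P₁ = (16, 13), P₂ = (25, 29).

(11, 15)

(16, 13) + (25, 29). λ = (29 - 13)/(25 - 16) ≡ 16/9 mod 43. 9⁻¹ ≡ 24 (mod 43), so λ ≡ 40.
  x = λ² - 16 - 25 = 1600 - 41 ≡ 11; y = λ·(16 - 11) - 13 ≡ 15. → (11, 15)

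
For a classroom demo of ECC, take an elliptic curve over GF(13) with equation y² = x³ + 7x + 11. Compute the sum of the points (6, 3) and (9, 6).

(12, 4)

(6, 3) + (9, 6). λ = (6 - 3)/(9 - 6) ≡ 3/3 mod 13. 3⁻¹ ≡ 9 (mod 13), so λ ≡ 1.
  x = λ² - 6 - 9 = 1 - 15 ≡ 12; y = λ·(6 - 12) - 3 ≡ 4. → (12, 4)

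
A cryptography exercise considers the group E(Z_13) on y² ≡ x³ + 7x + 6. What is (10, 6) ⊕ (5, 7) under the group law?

(10, 7)

(10, 6) + (5, 7). λ = (7 - 6)/(5 - 10) ≡ 1/8 mod 13. 8⁻¹ ≡ 5 (mod 13), so λ ≡ 5.
  x = λ² - 10 - 5 = 25 - 15 ≡ 10; y = λ·(10 - 10) - 6 ≡ 7. → (10, 7)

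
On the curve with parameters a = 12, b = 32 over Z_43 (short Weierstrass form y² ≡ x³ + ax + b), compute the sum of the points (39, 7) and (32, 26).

(39, 7) + (32, 26). λ = (26 - 7)/(32 - 39) ≡ 19/36 mod 43. 36⁻¹ ≡ 6 (mod 43), so λ ≡ 28.
  x = λ² - 39 - 32 = 784 - 71 ≡ 25; y = λ·(39 - 25) - 7 ≡ 41. → (25, 41)

(25, 41)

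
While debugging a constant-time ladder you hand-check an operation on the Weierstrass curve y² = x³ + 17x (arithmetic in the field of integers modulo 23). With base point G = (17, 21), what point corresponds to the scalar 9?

(0, 0)

Double-and-add on 9 = (1001)₂. Start with G = (17, 21) for the leading 1-bit.
double: tangent at (17, 21): λ = (3·17² + 17)/(2·21) ≡ 10/19. 19⁻¹ ≡ 17 (mod 23), so λ ≡ 10·17 ≡ 9.
  x = λ² - 17 - 17 = 81 - 34 ≡ 1; y = λ·(17 - 1) - 21 ≡ 8. → (1, 8)
double: tangent at (1, 8): λ = (3·1² + 17)/(2·8) ≡ 20/16. 16⁻¹ ≡ 13 (mod 23), so λ ≡ 20·13 ≡ 7.
  x = λ² - 1 - 1 = 49 - 2 ≡ 1; y = λ·(1 - 1) - 8 ≡ 15. → (1, 15)
double: tangent at (1, 15): λ = (3·1² + 17)/(2·15) ≡ 20/7. 7⁻¹ ≡ 10 (mod 23), so λ ≡ 20·10 ≡ 16.
  x = λ² - 1 - 1 = 256 - 2 ≡ 1; y = λ·(1 - 1) - 15 ≡ 8. → (1, 8)
add G: (1, 8) + (17, 21). λ = (21 - 8)/(17 - 1) ≡ 13/16 mod 23. 16⁻¹ ≡ 13 (mod 23), so λ ≡ 8.
  x = λ² - 1 - 17 = 64 - 18 ≡ 0; y = λ·(1 - 0) - 8 ≡ 0. → (0, 0)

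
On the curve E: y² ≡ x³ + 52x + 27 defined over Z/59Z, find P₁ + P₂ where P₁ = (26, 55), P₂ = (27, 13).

(26, 55) + (27, 13). λ = (13 - 55)/(27 - 26) ≡ 17/1 mod 59. 1⁻¹ ≡ 1 (mod 59) since 1·1 = 1 ≡ 1, so λ ≡ 17.
  x = λ² - 26 - 27 = 289 - 53 ≡ 0; y = λ·(26 - 0) - 55 ≡ 33. → (0, 33)

(0, 33)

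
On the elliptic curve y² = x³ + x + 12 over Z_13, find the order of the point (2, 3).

9

2P: tangent at (2, 3): λ = (3·2² + 1)/(2·3) ≡ 0/6. 6⁻¹ ≡ 11 (mod 13), so λ ≡ 0·11 ≡ 0.
  x = λ² - 2 - 2 = 0 - 4 ≡ 9; y = λ·(2 - 9) - 3 ≡ 10. → (9, 10)
3P: (9, 10) + (2, 3). λ = (3 - 10)/(2 - 9) ≡ 6/6 mod 13. 6⁻¹ ≡ 11 (mod 13), so λ ≡ 1.
  x = λ² - 9 - 2 = 1 - 11 ≡ 3; y = λ·(9 - 3) - 10 ≡ 9. → (3, 9)
4P: (3, 9) + (2, 3). λ = (3 - 9)/(2 - 3) ≡ 7/12 mod 13. 12⁻¹ ≡ 12 (mod 13), so λ ≡ 6.
  x = λ² - 3 - 2 = 36 - 5 ≡ 5; y = λ·(3 - 5) - 9 ≡ 5. → (5, 5)
5P: (5, 5) + (2, 3). λ = (3 - 5)/(2 - 5) ≡ 11/10 mod 13. 10⁻¹ ≡ 4 (mod 13) since 10·4 = 40 ≡ 1, so λ ≡ 5.
  x = λ² - 5 - 2 = 25 - 7 ≡ 5; y = λ·(5 - 5) - 5 ≡ 8. → (5, 8)
6P: (5, 8) + (2, 3). λ = (3 - 8)/(2 - 5) ≡ 8/10 mod 13. 10⁻¹ ≡ 4 (mod 13), so λ ≡ 6.
  x = λ² - 5 - 2 = 36 - 7 ≡ 3; y = λ·(5 - 3) - 8 ≡ 4. → (3, 4)
7P: (3, 4) + (2, 3). λ = (3 - 4)/(2 - 3) ≡ 12/12 mod 13. 12⁻¹ ≡ 12 (mod 13) since 12·12 = 144 ≡ 1, so λ ≡ 1.
  x = λ² - 3 - 2 = 1 - 5 ≡ 9; y = λ·(3 - 9) - 4 ≡ 3. → (9, 3)
8P: (9, 3) + (2, 3). λ = (3 - 3)/(2 - 9) ≡ 0/6 mod 13. 6⁻¹ ≡ 11 (mod 13), so λ ≡ 0.
  x = λ² - 9 - 2 = 0 - 11 ≡ 2; y = λ·(9 - 2) - 3 ≡ 10. → (2, 10)
9P: (2, 10) + (2, 3): same x and y₁ ≡ -y₂, so the sum is 𝒪.
9P = 𝒪, so the order is 9.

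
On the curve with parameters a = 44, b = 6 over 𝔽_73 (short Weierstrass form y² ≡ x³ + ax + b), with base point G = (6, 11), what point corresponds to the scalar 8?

Double-and-add on 8 = (1000)₂. Start with G = (6, 11) for the leading 1-bit.
double: tangent at (6, 11): λ = (3·6² + 44)/(2·11) ≡ 6/22. 22⁻¹ ≡ 10 (mod 73), so λ ≡ 6·10 ≡ 60.
  x = λ² - 6 - 6 = 3600 - 12 ≡ 11; y = λ·(6 - 11) - 11 ≡ 54. → (11, 54)
double: tangent at (11, 54): λ = (3·11² + 44)/(2·54) ≡ 42/35. 35⁻¹ ≡ 48 (mod 73), so λ ≡ 42·48 ≡ 45.
  x = λ² - 11 - 11 = 2025 - 22 ≡ 32; y = λ·(11 - 32) - 54 ≡ 23. → (32, 23)
double: tangent at (32, 23): λ = (3·32² + 44)/(2·23) ≡ 50/46. 46⁻¹ ≡ 27 (mod 73), so λ ≡ 50·27 ≡ 36.
  x = λ² - 32 - 32 = 1296 - 64 ≡ 64; y = λ·(32 - 64) - 23 ≡ 66. → (64, 66)

(64, 66)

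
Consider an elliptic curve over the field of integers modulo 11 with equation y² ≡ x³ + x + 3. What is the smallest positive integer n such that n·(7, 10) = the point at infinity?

9

2P: tangent at (7, 10): λ = (3·7² + 1)/(2·10) ≡ 5/9. 9⁻¹ ≡ 5 (mod 11) since 9·5 = 45 ≡ 1, so λ ≡ 5·5 ≡ 3.
  x = λ² - 7 - 7 = 9 - 14 ≡ 6; y = λ·(7 - 6) - 10 ≡ 4. → (6, 4)
3P: (6, 4) + (7, 10). λ = (10 - 4)/(7 - 6) ≡ 6/1 mod 11. 1⁻¹ ≡ 1 (mod 11) since 1·1 = 1 ≡ 1, so λ ≡ 6.
  x = λ² - 6 - 7 = 36 - 13 ≡ 1; y = λ·(6 - 1) - 4 ≡ 4. → (1, 4)
4P: (1, 4) + (7, 10). λ = (10 - 4)/(7 - 1) ≡ 6/6 mod 11. 6⁻¹ ≡ 2 (mod 11), so λ ≡ 1.
  x = λ² - 1 - 7 = 1 - 8 ≡ 4; y = λ·(1 - 4) - 4 ≡ 4. → (4, 4)
5P: (4, 4) + (7, 10). λ = (10 - 4)/(7 - 4) ≡ 6/3 mod 11. 3⁻¹ ≡ 4 (mod 11), so λ ≡ 2.
  x = λ² - 4 - 7 = 4 - 11 ≡ 4; y = λ·(4 - 4) - 4 ≡ 7. → (4, 7)
6P: (4, 7) + (7, 10). λ = (10 - 7)/(7 - 4) ≡ 3/3 mod 11. 3⁻¹ ≡ 4 (mod 11), so λ ≡ 1.
  x = λ² - 4 - 7 = 1 - 11 ≡ 1; y = λ·(4 - 1) - 7 ≡ 7. → (1, 7)
7P: (1, 7) + (7, 10). λ = (10 - 7)/(7 - 1) ≡ 3/6 mod 11. 6⁻¹ ≡ 2 (mod 11) since 6·2 = 12 ≡ 1, so λ ≡ 6.
  x = λ² - 1 - 7 = 36 - 8 ≡ 6; y = λ·(1 - 6) - 7 ≡ 7. → (6, 7)
8P: (6, 7) + (7, 10). λ = (10 - 7)/(7 - 6) ≡ 3/1 mod 11. 1⁻¹ ≡ 1 (mod 11) since 1·1 = 1 ≡ 1, so λ ≡ 3.
  x = λ² - 6 - 7 = 9 - 13 ≡ 7; y = λ·(6 - 7) - 7 ≡ 1. → (7, 1)
9P: (7, 1) + (7, 10): same x and y₁ ≡ -y₂, so the sum is the point at infinity.
9P = the point at infinity, so the order is 9.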